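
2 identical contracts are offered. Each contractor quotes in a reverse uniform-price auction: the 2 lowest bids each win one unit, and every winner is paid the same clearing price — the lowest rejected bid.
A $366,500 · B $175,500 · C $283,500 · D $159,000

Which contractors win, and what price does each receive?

D, B; each is paid $283,500

Sorting: 159,000 (D), 175,500 (B), 283,500 (C), 366,500 (A)
Lowest 2: D, B.
First losing bid is C's $283,500, which sets the uniform price.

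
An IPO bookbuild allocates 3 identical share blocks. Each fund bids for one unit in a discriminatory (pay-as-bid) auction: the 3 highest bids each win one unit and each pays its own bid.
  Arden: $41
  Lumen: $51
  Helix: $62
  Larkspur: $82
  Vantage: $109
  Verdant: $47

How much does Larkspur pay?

Larkspur pays $82

Sorting: 109 (Vantage), 82 (Larkspur), 62 (Helix), 51 (Lumen), 47 (Verdant), …
Winners (3 units): Vantage, Larkspur, Helix.
Larkspur wins → own bid $82.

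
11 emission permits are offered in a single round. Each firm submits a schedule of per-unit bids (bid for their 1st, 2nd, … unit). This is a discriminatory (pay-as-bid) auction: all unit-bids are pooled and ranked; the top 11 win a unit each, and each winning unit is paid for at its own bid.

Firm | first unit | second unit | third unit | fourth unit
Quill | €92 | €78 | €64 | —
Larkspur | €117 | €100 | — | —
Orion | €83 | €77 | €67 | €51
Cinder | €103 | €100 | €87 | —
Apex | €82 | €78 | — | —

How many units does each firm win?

Pooled unit-bids ranked (top 11): 117 (Larkspur-1), 103 (Cinder-1), 100 (Larkspur-2), 100 (Cinder-2), 92 (Quill-1), 87 (Cinder-3), 83 (Orion-1), 82 (Apex-1), 78 (Quill-2), 78 (Apex-2), 77 (Orion-2)
Next rejected bid: €67 (not a price — pay-as-bid).
Allocation: Apex 2, Cinder 3, Larkspur 2, Orion 2, Quill 2.

Apex 2, Cinder 3, Larkspur 2, Orion 2, Quill 2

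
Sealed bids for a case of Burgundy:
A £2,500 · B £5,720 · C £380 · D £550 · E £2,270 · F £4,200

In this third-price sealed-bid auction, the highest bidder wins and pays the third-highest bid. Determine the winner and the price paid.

Rule: the highest bidder wins and pays the third-highest bid.
Bids in order: 5,720 (B) > 4,200 (F) > 2,500 (A) > 2,270 (E) > 550 (D) > 380 (C)
B wins; payment is bid #3 in the ranking = £2,500.

B pays £2,500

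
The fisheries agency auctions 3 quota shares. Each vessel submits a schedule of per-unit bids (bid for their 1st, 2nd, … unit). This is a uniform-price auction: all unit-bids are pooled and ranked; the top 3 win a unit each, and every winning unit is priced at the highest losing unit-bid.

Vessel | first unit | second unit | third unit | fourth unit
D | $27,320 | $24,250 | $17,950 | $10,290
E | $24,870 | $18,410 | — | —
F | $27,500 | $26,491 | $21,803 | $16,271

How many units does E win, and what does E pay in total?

All unit-bids, highest first — top 3: 27,500 (F-1), 27,320 (D-1), 26,491 (F-2)
The (k+1)-th unit-bid is $24,870.
E wins 0 unit(s) at $24,870 each.

E: 0 units, pays $0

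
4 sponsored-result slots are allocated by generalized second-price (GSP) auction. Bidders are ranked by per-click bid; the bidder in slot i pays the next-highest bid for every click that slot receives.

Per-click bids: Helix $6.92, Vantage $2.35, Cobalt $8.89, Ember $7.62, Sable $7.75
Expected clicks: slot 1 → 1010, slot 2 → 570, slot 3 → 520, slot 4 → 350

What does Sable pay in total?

Sable pays $4343.40

Per-click bids in order: $8.89 (Cobalt) > $7.75 (Sable) > $7.62 (Ember) > $6.92 (Helix) > $2.35 (Vantage)
Sable holds slot 2 → pays next bid $7.62 × 570 clicks = $4343.40.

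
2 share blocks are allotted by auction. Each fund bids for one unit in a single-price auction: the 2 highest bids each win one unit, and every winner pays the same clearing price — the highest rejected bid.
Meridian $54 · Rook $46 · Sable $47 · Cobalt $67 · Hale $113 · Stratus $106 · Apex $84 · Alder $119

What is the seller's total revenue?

Total revenue: $212

Bids ranked high→low: 119 (Alder), 113 (Hale), 106 (Stratus), 84 (Apex), …
Winners (2 units): Alder, Hale.
Clearing price = highest rejected bid = $106.
Total revenue = 2 × $106 = $212.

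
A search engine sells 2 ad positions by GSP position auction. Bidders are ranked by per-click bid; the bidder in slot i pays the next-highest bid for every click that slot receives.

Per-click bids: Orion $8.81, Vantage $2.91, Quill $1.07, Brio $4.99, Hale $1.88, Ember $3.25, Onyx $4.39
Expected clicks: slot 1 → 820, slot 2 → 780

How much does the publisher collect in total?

Total revenue: $7516.00

Ranked by bid: $8.81 (Orion) > $4.99 (Brio) > $4.39 (Onyx) > …
Slot 1: Orion pays $4.99 × 820 = $4091.80
Slot 2: Brio pays $4.39 × 780 = $3424.20
Total = $7516.00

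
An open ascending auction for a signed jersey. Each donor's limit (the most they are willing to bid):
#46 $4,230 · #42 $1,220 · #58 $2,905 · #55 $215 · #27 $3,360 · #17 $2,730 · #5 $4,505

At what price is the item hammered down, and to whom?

Limits ranked: 4,505 (#5) > 4,230 (#46) > 3,360 (#27) > 2,905 (#58) > 2,730 (#17) > 1,220 (#42) > …
#46 is the last rival to drop out, at $4,230; #5 remains and wins at that price.

#5 wins at $4,230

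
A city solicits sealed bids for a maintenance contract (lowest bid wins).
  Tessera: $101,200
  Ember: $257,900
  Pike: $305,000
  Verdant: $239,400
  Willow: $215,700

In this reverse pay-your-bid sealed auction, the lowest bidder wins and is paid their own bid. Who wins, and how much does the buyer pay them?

Tessera is paid $101,200

Reverse pay-your-bid sealed auction: the lowest bidder wins and is paid their own bid.
Bids in order: 101,200 (Tessera) < 215,700 (Willow) < 239,400 (Verdant) < 257,900 (Ember) < 305,000 (Pike)
Tessera has the lowest bid and is paid exactly that: $101,200.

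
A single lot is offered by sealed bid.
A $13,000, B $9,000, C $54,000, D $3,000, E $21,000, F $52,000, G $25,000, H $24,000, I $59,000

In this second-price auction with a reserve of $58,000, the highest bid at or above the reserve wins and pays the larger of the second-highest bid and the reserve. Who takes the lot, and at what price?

I pays $58,000

Bids in order: 59,000 (I) > 54,000 (C) > 52,000 (F) > 25,000 (G) > 24,000 (H) > 21,000 (E) > …
I has the top bid at or above the reserve ($59,000).
max(second-highest $54,000, reserve $58,000) = $58,000.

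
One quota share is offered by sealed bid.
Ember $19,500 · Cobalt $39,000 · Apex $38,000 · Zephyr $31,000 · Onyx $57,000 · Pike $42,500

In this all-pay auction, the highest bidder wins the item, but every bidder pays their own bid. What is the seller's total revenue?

Total revenue: $227,000

Bids in order: 57,000 (Onyx) > 42,500 (Pike) > 39,000 (Cobalt) > 38,000 (Apex) > 31,000 (Zephyr) > 19,500 (Ember)
Every bidder forfeits their bid regardless of winning.
Revenue = 19,500 + 39,000 + 38,000 + 31,000 + 57,000 + 42,500 = $227,000.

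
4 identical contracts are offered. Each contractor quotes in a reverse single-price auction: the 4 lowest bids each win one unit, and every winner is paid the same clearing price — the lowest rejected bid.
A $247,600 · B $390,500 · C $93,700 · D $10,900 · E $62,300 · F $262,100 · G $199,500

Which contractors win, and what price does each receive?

D, E, C, G; each is paid $247,600

Sorting: 10,900 (D), 62,300 (E), 93,700 (C), 199,500 (G), 247,600 (A), 262,100 (F), …
The 4 lowest are D, E, C, G.
Clearing price = lowest rejected bid = $247,600.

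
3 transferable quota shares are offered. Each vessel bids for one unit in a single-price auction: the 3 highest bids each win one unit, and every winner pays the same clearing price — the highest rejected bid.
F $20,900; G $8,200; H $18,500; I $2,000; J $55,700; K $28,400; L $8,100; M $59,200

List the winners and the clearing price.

Bids ranked high→low: 59,200 (M), 55,700 (J), 28,400 (K), 20,900 (F), 18,500 (H), …
The 3 highest are M, J, K.
First losing bid is F's $20,900, which sets the uniform price.

M, J, K; each pays $20,900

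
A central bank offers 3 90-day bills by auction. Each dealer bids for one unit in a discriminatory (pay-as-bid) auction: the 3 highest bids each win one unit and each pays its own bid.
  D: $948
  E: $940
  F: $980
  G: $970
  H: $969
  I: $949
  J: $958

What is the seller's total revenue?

Sorting: 980 (F), 970 (G), 969 (H), 958 (J), 949 (I), …
The 3 highest are F, G, H.
Total revenue = 980 + 970 + 969 = $2,919.

Total revenue: $2,919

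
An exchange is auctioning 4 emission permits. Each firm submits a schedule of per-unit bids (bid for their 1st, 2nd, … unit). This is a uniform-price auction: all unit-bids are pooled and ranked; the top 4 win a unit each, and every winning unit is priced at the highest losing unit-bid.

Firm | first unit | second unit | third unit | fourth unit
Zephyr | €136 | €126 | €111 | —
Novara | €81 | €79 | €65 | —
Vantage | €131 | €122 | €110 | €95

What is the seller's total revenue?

All unit-bids, highest first — top 4: 136 (Zephyr-1), 131 (Vantage-1), 126 (Zephyr-2), 122 (Vantage-2)
First bid not allocated: €111.
Allocation: Vantage 2, Zephyr 2. Every unit priced at €111.
Revenue = 4 × 111 = €444.

Total revenue: €444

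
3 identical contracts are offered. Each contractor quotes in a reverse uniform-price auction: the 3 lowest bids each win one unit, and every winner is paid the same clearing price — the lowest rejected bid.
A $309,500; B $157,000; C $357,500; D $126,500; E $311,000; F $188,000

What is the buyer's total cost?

Total cost: $928,500

Bids ranked low→high: 126,500 (D), 157,000 (B), 188,000 (F), 309,500 (A), 311,000 (E), …
The 3 lowest are D, B, F.
Lowest unsuccessful bid: $309,500 → clearing price.
Total cost = 3 × $309,500 = $928,500.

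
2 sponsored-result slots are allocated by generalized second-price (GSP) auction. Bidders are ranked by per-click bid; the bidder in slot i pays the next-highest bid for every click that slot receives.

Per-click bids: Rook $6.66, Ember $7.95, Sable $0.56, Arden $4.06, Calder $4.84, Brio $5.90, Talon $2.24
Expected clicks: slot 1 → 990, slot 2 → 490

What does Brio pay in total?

Brio pays $0.00

Ranked by bid: $7.95 (Ember) > $6.66 (Rook) > $5.90 (Brio) > …
Brio ranks below slot 2 → no slot, pays nothing.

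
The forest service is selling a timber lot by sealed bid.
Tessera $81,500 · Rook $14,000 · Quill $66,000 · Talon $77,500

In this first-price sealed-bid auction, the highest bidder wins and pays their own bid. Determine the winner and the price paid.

First-price sealed-bid auction: the highest bidder wins and pays their own bid.
Bids ranked: 81,500 (Tessera) > 77,500 (Talon) > 66,000 (Quill) > 14,000 (Rook)
Tessera has the highest bid and pays exactly that: $81,500.

Tessera pays $81,500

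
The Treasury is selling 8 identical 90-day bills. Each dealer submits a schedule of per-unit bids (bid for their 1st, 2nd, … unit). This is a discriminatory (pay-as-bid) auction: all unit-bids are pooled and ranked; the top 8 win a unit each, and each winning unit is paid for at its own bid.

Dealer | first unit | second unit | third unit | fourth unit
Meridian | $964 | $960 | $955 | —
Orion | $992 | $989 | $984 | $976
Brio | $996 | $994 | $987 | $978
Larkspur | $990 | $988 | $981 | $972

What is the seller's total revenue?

Total revenue: $7,920

Merging the schedules and taking the best 8: 996 (Brio-1), 994 (Brio-2), 992 (Orion-1), 990 (Larkspur-1), 989 (Orion-2), 988 (Larkspur-2), 987 (Brio-3), 984 (Orion-3)
Next rejected bid: $981 (not a price — pay-as-bid).
Each winning unit pays its own bid.
Revenue = 996 + 994 + 992 + 990 + 989 + 988 + 987 + 984 = $7,920.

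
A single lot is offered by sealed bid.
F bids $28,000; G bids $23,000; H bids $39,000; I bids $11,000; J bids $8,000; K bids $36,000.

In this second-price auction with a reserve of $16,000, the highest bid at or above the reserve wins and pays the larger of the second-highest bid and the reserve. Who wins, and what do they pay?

H pays $36,000

Bids ranked: 39,000 (H) > 36,000 (K) > 28,000 (F) > 23,000 (G) > 11,000 (I) > 8,000 (J)
Highest eligible bid: H at $39,000.
Second-highest bid $36,000 exceeds the reserve $16,000 → payment $36,000.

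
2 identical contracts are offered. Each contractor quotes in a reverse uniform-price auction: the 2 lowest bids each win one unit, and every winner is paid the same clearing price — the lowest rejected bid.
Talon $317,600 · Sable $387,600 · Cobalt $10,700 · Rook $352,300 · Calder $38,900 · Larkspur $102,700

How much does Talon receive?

Sorting: 10,700 (Cobalt), 38,900 (Calder), 102,700 (Larkspur), 317,600 (Talon), …
The 2 lowest are Cobalt, Calder.
First losing bid is Larkspur's $102,700, which sets the uniform price.
Talon does not win → is paid $0.

Talon is paid $0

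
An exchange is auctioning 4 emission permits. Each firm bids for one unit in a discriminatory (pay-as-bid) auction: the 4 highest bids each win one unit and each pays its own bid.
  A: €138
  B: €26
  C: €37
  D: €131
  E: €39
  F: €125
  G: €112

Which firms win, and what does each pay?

Sorting: 138 (A), 131 (D), 125 (F), 112 (G), 39 (E), 37 (C), …
The 4 highest are A, D, F, G.
Each winner pays its own bid: A €138, D €131, F €125, G €112.

A €138, D €131, F €125, G €112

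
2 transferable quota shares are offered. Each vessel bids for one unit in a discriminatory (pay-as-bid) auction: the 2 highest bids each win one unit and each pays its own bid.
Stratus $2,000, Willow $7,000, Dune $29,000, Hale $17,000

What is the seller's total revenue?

Total revenue: $46,000

Ordering the bids: 29,000 (Dune), 17,000 (Hale), 7,000 (Willow), 2,000 (Stratus)
The 2 highest are Dune, Hale.
Total revenue = 29,000 + 17,000 = $46,000.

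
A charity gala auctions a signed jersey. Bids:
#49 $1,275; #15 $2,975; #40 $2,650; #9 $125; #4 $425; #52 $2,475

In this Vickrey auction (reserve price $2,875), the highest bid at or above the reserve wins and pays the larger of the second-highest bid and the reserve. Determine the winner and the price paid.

Vickrey auction (reserve price $2,875): the highest bid at or above the reserve wins and pays the larger of the second-highest bid and the reserve.
Bids in order: 2,975 (#15) > 2,650 (#40) > 2,475 (#52) > 1,275 (#49) > 425 (#4) > 125 (#9)
Highest eligible bid: #15 at $2,975.
Second-highest bid $2,650 is below the reserve $2,875, so the reserve binds → payment $2,875.

#15 pays $2,875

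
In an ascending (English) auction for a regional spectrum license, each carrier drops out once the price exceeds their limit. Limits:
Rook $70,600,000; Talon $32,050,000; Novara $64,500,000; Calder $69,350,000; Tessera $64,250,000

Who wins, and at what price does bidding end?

Rook wins at $69,350,000

Rule: the price rises until one bidder remains; the winner pays the price at which the last rival dropped out.
Limits in order: 70,600,000 (Rook) > 69,350,000 (Calder) > 64,500,000 (Novara) > 64,250,000 (Tessera) > 32,050,000 (Talon)
Bidding ends when Calder exits at $69,350,000; Rook takes it.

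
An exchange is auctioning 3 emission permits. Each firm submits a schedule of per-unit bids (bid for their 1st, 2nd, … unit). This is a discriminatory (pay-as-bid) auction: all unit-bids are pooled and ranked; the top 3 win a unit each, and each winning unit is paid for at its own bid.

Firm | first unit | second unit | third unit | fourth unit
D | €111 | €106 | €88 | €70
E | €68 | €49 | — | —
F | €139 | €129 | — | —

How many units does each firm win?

D 1, F 2

Merging the schedules and taking the best 3: 139 (F-1), 129 (F-2), 111 (D-1)
Next rejected bid: €106 (not a price — pay-as-bid).
Allocation: D 1, F 2.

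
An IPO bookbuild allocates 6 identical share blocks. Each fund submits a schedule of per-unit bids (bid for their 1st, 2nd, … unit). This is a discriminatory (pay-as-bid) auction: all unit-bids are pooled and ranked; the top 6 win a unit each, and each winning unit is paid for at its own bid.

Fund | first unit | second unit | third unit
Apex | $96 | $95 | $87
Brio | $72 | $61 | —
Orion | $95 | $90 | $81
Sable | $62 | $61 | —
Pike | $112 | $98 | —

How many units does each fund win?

Apex 2, Orion 2, Pike 2

Merging the schedules and taking the best 6: 112 (Pike-1), 98 (Pike-2), 96 (Apex-1), 95 (Apex-2), 95 (Orion-1), 90 (Orion-2)
Next rejected bid: $87 (not a price — pay-as-bid).
Allocation: Apex 2, Orion 2, Pike 2.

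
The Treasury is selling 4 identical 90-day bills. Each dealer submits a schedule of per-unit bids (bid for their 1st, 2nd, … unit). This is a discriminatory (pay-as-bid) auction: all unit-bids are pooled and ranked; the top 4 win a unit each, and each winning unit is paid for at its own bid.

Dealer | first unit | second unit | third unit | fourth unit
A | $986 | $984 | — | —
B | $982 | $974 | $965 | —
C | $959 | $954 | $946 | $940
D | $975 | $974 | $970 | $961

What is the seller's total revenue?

All unit-bids, highest first — top 4: 986 (A-1), 984 (A-2), 982 (B-1), 975 (D-1)
Next rejected bid: $974 (not a price — pay-as-bid).
Each winning unit pays its own bid.
Revenue = 986 + 984 + 982 + 975 = $3,927.

Total revenue: $3,927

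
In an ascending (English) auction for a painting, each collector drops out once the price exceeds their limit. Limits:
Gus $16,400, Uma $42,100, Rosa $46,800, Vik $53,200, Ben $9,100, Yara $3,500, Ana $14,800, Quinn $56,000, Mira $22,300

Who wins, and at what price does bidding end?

Open ascending-bid auction: the price rises until one bidder remains; the winner pays the price at which the last rival dropped out.
Limits ranked: 56,000 (Quinn) > 53,200 (Vik) > 46,800 (Rosa) > 42,100 (Uma) > 22,300 (Mira) > 16,400 (Gus) > …
Once the price passes $53,200, only Quinn is left; the hammer falls at Vik's limit of $53,200.

Quinn wins at $53,200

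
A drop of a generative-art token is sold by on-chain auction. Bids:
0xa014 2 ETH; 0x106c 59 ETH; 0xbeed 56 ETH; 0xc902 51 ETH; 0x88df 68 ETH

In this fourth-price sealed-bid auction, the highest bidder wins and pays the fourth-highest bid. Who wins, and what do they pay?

0x88df pays 51 ETH

Sorting bids: 68 (0x88df) > 59 (0x106c) > 56 (0xbeed) > 51 (0xc902) > 2 (0xa014)
0x88df wins; payment is bid #4 in the ranking = 51 ETH.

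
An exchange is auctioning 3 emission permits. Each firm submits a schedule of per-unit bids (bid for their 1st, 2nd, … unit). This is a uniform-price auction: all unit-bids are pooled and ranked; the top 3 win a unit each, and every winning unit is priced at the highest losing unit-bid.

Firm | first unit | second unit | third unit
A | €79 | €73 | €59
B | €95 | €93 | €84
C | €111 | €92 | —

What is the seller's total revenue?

All unit-bids, highest first — top 3: 111 (C-1), 95 (B-1), 93 (B-2)
First bid not allocated: €92.
Allocation: B 2, C 1. Every unit priced at €92.
Revenue = 3 × 92 = €276.

Total revenue: €276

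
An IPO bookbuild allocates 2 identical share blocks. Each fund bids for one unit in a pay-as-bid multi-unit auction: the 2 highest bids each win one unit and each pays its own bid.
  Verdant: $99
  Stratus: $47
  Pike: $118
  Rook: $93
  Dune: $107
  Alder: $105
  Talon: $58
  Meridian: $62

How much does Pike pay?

Ordering the bids: 118 (Pike), 107 (Dune), 105 (Alder), 99 (Verdant), …
Winners (2 units): Pike, Dune.
Pike wins → own bid $118.

Pike pays $118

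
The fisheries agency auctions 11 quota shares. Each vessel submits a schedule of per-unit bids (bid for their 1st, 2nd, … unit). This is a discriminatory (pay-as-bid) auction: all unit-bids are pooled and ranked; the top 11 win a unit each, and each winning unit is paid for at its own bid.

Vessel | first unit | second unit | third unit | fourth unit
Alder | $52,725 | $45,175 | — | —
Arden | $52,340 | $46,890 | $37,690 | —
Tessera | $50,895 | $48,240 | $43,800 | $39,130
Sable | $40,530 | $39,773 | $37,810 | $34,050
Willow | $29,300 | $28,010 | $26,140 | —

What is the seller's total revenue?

Pooled unit-bids ranked (top 11): 52,725 (Alder-1), 52,340 (Arden-1), 50,895 (Tessera-1), 48,240 (Tessera-2), 46,890 (Arden-2), 45,175 (Alder-2), 43,800 (Tessera-3), 40,530 (Sable-1), 39,773 (Sable-2), 39,130 (Tessera-4), 37,810 (Sable-3)
Next rejected bid: $37,690 (not a price — pay-as-bid).
Each winning unit pays its own bid.
Revenue = 52,725 + 52,340 + 50,895 + 48,240 + 46,890 + 45,175 + 43,800 + 40,530 + 39,773 + 39,130 + 37,810 = $497,308.

Total revenue: $497,308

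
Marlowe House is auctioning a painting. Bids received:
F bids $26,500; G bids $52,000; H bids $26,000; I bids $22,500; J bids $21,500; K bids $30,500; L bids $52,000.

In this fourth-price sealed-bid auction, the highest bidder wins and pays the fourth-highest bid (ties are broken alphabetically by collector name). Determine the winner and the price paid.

G pays $26,500

Bids ranked: 52,000 (G) > 52,000 (L) > 30,500 (K) > 26,500 (F) > 26,000 (H) > 22,500 (I) > …
G and L tie at $52,000; tie-break gives it to G.
G wins; payment is bid #4 in the ranking = $26,500.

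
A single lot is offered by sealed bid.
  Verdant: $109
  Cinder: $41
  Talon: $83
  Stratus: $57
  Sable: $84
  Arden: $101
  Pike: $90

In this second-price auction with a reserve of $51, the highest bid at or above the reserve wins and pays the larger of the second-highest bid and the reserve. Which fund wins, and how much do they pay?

Verdant pays $101

Bids in order: 109 (Verdant) > 101 (Arden) > 90 (Pike) > 84 (Sable) > 83 (Talon) > 57 (Stratus) > …
Verdant has the top bid at or above the reserve ($109).
max(second-highest $101, reserve $51) = $101; the reserve does not bind.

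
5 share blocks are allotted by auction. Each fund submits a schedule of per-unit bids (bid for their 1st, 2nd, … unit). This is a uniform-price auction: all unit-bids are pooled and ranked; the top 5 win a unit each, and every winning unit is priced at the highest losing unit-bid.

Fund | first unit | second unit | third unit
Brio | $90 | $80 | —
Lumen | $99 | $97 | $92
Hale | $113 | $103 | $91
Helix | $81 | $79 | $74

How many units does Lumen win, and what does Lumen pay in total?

Lumen: 3 units, pays $273

Pooled unit-bids ranked (top 5): 113 (Hale-1), 103 (Hale-2), 99 (Lumen-1), 97 (Lumen-2), 92 (Lumen-3)
Highest rejected unit-bid = $91.
Lumen wins 3 unit(s) at $91 each.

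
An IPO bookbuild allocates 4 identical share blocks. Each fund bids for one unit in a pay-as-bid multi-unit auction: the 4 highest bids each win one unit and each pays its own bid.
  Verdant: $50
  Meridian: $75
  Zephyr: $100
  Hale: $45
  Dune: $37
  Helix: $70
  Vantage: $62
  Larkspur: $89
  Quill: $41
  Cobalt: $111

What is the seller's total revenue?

Sorting: 111 (Cobalt), 100 (Zephyr), 89 (Larkspur), 75 (Meridian), 70 (Helix), 62 (Vantage), …
Top 4: Cobalt, Zephyr, Larkspur, Meridian.
Total revenue = 111 + 100 + 89 + 75 = $375.

Total revenue: $375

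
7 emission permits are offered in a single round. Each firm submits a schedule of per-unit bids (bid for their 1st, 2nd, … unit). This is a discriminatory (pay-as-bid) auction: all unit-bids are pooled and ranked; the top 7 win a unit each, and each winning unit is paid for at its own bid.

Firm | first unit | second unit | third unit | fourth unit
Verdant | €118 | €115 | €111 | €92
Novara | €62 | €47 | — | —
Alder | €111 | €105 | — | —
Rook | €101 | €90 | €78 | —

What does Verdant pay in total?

Verdant pays €436

Merging the schedules and taking the best 7: 118 (Verdant-1), 115 (Verdant-2), 111 (Verdant-3), 111 (Alder-1), 105 (Alder-2), 101 (Rook-1), 92 (Verdant-4)
Next rejected bid: €90 (not a price — pay-as-bid).
Verdant's winning unit-bids: 118 + 115 + 111 + 92 = €436.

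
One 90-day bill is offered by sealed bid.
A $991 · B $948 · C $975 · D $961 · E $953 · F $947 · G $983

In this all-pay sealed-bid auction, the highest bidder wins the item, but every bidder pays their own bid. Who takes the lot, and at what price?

Bids ranked: 991 (A) > 983 (G) > 975 (C) > 961 (D) > 953 (E) > 948 (B) > …
A wins with the top bid; all bids are sunk regardless.

A pays $991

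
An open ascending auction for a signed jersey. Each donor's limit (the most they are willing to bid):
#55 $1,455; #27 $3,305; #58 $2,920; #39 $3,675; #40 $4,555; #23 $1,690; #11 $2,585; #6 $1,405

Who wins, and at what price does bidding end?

Limits in order: 4,555 (#40) > 3,675 (#39) > 3,305 (#27) > 2,920 (#58) > 2,585 (#11) > 1,690 (#23) > …
Once the price passes $3,675, only #40 is left; the hammer falls at #39's limit of $3,675.

#40 wins at $3,675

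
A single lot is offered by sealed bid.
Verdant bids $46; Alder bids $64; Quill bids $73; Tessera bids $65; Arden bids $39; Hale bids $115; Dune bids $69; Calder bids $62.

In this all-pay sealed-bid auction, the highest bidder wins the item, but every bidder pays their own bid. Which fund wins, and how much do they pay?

All-pay sealed-bid auction: the highest bidder wins the item, but every bidder pays their own bid.
Bids ranked: 115 (Hale) > 73 (Quill) > 69 (Dune) > 65 (Tessera) > 64 (Alder) > 62 (Calder) > …
Hale wins with the top bid; all bids are sunk regardless.

Hale pays $115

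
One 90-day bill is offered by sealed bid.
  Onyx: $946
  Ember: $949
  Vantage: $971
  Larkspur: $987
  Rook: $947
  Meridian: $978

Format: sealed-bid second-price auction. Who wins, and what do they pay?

Larkspur pays $978

Sealed-bid second-price auction: the highest bidder wins and pays the second-highest bid.
Bids ranked: 987 (Larkspur) > 978 (Meridian) > 971 (Vantage) > 949 (Ember) > 947 (Rook) > 946 (Onyx)
Larkspur is highest; pays the second-highest bid, $978.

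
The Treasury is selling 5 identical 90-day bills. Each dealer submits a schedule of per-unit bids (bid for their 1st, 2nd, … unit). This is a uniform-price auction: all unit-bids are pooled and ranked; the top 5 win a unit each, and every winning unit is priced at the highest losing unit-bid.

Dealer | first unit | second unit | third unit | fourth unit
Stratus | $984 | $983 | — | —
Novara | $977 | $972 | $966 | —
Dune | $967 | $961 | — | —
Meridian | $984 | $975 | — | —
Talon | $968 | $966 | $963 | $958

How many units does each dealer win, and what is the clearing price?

Meridian 2, Novara 1, Stratus 2; clearing price $972

All unit-bids, highest first — top 5: 984 (Stratus-1), 984 (Meridian-1), 983 (Stratus-2), 977 (Novara-1), 975 (Meridian-2)
The (k+1)-th unit-bid is $972.
Allocation: Meridian 2, Novara 1, Stratus 2.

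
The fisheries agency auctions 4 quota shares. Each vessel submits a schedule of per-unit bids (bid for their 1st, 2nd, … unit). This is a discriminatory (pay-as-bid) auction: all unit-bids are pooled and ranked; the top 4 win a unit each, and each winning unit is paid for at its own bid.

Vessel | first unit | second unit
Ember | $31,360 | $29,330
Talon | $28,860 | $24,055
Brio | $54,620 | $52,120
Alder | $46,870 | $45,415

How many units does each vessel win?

Alder 2, Brio 2

Merging the schedules and taking the best 4: 54,620 (Brio-1), 52,120 (Brio-2), 46,870 (Alder-1), 45,415 (Alder-2)
Next rejected bid: $31,360 (not a price — pay-as-bid).
Allocation: Alder 2, Brio 2.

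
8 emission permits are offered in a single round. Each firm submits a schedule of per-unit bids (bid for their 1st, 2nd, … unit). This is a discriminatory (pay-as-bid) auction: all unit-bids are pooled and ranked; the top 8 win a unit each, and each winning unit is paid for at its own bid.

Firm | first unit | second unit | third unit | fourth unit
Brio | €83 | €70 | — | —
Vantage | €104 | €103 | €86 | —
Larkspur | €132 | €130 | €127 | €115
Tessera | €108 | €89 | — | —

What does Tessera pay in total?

Tessera pays €197

All unit-bids, highest first — top 8: 132 (Larkspur-1), 130 (Larkspur-2), 127 (Larkspur-3), 115 (Larkspur-4), 108 (Tessera-1), 104 (Vantage-1), 103 (Vantage-2), 89 (Tessera-2)
Next rejected bid: €86 (not a price — pay-as-bid).
Tessera's winning unit-bids: 108 + 89 = €197.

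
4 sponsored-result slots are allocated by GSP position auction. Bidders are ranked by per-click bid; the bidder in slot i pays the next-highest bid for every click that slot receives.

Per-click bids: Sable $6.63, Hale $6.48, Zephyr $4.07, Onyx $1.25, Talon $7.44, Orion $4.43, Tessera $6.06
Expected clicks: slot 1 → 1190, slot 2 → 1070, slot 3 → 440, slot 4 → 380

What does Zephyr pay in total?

Per-click bids in order: $7.44 (Talon) > $6.63 (Sable) > $6.48 (Hale) > $6.06 (Tessera) > $4.43 (Orion) > …
Zephyr ranks below slot 4 → no slot, pays nothing.

Zephyr pays $0.00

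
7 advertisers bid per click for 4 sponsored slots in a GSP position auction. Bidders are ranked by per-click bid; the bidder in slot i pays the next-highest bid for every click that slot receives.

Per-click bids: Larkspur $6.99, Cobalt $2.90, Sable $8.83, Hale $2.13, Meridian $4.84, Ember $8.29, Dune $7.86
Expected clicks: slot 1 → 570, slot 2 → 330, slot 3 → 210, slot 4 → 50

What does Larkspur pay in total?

Per-click bids in order: $8.83 (Sable) > $8.29 (Ember) > $7.86 (Dune) > $6.99 (Larkspur) > $4.84 (Meridian) > …
Larkspur holds slot 4 → pays next bid $4.84 × 50 clicks = $242.00.

Larkspur pays $242.00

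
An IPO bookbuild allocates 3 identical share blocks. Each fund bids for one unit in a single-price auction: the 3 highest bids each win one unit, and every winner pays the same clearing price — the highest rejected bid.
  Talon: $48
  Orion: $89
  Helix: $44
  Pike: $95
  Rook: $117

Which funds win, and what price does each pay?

Ordering the bids: 117 (Rook), 95 (Pike), 89 (Orion), 48 (Talon), 44 (Helix)
Top 3: Rook, Pike, Orion.
Clearing price = highest rejected bid = $48.

Rook, Pike, Orion; each pays $48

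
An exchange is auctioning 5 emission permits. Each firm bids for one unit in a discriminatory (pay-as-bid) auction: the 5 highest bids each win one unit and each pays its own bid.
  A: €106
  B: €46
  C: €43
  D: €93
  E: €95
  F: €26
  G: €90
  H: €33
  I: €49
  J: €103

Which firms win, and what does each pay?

A €106, J €103, E €95, D €93, G €90

Bids ranked high→low: 106 (A), 103 (J), 95 (E), 93 (D), 90 (G), 49 (I), 46 (B), …
The 5 highest are A, J, E, D, G.
Each winner pays its own bid: A €106, J €103, E €95, D €93, G €90.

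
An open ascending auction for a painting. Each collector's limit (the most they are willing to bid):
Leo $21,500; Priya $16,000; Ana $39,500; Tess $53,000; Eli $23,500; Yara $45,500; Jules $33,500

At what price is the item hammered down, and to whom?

Tess wins at $45,500

Limits in order: 53,000 (Tess) > 45,500 (Yara) > 39,500 (Ana) > 33,500 (Jules) > 23,500 (Eli) > 21,500 (Leo) > …
Once the price passes $45,500, only Tess is left; the hammer falls at Yara's limit of $45,500.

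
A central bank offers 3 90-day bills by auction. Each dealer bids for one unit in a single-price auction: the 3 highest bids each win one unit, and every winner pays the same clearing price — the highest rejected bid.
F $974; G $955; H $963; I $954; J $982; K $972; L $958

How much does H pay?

H pays $0

Ordering the bids: 982 (J), 974 (F), 972 (K), 963 (H), 958 (L), …
The 3 highest are J, F, K.
Clearing price = highest rejected bid = $963.
H does not win → pays $0.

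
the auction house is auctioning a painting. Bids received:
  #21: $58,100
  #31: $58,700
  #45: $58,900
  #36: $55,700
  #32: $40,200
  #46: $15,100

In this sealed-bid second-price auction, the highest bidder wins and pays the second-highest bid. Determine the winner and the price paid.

#45 pays $58,700

Sealed-bid second-price auction: the highest bidder wins and pays the second-highest bid.
Bids ranked: 58,900 (#45) > 58,700 (#31) > 58,100 (#21) > 55,700 (#36) > 40,200 (#32) > 15,100 (#46)
#45 wins with the highest bid; price is set by the runner-up at $58,700.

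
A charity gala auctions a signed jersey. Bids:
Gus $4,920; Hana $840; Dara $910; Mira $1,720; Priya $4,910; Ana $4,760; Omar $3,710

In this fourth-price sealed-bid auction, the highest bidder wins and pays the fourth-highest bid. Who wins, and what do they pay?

Sorting bids: 4,920 (Gus) > 4,910 (Priya) > 4,760 (Ana) > 3,710 (Omar) > 1,720 (Mira) > 910 (Dara) > …
Gus wins; payment is bid #4 in the ranking = $3,710.

Gus pays $3,710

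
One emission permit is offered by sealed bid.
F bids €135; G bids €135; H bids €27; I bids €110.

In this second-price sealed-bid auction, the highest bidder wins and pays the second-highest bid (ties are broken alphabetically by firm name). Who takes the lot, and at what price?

Sorting bids: 135 (F) > 135 (G) > 110 (I) > 27 (H)
F and G tie at €135; tie-break gives it to F.
Second-price: F pays G's bid of €135.

F pays €135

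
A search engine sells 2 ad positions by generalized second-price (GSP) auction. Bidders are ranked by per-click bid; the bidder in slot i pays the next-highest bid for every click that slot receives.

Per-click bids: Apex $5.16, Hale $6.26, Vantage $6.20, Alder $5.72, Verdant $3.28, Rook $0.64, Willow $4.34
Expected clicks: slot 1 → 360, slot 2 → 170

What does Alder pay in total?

Alder pays $0.00

Per-click bids in order: $6.26 (Hale) > $6.20 (Vantage) > $5.72 (Alder) > …
Alder ranks below slot 2 → no slot, pays nothing.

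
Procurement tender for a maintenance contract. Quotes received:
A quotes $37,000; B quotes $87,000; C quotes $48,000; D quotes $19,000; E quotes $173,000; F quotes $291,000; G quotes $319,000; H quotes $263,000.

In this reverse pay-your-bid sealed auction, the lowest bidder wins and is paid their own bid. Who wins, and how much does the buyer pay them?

Bids in order: 19,000 (D) < 37,000 (A) < 48,000 (C) < 87,000 (B) < 173,000 (E) < 263,000 (H) < …
D has the lowest bid and is paid exactly that: $19,000.

D is paid $19,000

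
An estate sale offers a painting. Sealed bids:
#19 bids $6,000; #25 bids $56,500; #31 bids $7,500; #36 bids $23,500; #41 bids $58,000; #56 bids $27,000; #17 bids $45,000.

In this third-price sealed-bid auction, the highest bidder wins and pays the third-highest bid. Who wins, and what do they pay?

Bids in order: 58,000 (#41) > 56,500 (#25) > 45,000 (#17) > 27,000 (#56) > 23,500 (#36) > 7,500 (#31) > …
#41 wins; payment is bid #3 in the ranking = $45,000.

#41 pays $45,000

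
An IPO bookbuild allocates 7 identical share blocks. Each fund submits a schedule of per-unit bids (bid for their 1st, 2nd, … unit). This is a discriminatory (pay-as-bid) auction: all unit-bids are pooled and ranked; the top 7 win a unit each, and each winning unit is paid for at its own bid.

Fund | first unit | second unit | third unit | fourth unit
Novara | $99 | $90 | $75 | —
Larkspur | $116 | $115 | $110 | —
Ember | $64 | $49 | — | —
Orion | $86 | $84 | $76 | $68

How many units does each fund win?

Larkspur 3, Novara 2, Orion 2

All unit-bids, highest first — top 7: 116 (Larkspur-1), 115 (Larkspur-2), 110 (Larkspur-3), 99 (Novara-1), 90 (Novara-2), 86 (Orion-1), 84 (Orion-2)
Next rejected bid: $76 (not a price — pay-as-bid).
Allocation: Larkspur 3, Novara 2, Orion 2.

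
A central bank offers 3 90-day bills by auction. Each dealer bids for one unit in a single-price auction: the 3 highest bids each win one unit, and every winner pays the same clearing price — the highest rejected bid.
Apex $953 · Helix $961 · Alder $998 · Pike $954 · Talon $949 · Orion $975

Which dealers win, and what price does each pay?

Sorting: 998 (Alder), 975 (Orion), 961 (Helix), 954 (Pike), 953 (Apex), …
Winners (3 units): Alder, Orion, Helix.
Clearing price = highest rejected bid = $954.

Alder, Orion, Helix; each pays $954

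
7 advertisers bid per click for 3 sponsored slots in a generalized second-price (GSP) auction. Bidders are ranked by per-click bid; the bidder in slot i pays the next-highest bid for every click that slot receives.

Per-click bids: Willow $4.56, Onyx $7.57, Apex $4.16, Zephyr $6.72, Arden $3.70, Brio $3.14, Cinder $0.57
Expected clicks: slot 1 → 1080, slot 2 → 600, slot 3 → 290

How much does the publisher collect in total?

Ranked by bid: $7.57 (Onyx) > $6.72 (Zephyr) > $4.56 (Willow) > $4.16 (Apex) > …
Slot 1: Onyx pays $6.72 × 1080 = $7257.60
Slot 2: Zephyr pays $4.56 × 600 = $2736.00
Slot 3: Willow pays $4.16 × 290 = $1206.40
Total = $11200.00

Total revenue: $11200.00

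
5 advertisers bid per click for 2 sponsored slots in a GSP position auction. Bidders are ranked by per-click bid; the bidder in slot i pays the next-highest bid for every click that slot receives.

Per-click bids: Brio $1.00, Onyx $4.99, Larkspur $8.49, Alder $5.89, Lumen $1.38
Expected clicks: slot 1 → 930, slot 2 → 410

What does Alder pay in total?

Alder pays $2045.90

Per-click bids in order: $8.49 (Larkspur) > $5.89 (Alder) > $4.99 (Onyx) > …
Alder holds slot 2 → pays next bid $4.99 × 410 clicks = $2045.90.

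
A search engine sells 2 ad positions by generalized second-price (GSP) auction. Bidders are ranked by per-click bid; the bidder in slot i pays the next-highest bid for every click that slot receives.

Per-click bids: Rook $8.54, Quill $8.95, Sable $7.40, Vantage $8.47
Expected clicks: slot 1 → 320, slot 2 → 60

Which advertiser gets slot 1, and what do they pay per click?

Sorting advertisers: $8.95 (Quill) > $8.54 (Rook) > $8.47 (Vantage) > …
Slot 1 goes to the first-ranked bidder, Quill, who pays the next bid down: $8.54/click.

Quill; $8.54 per click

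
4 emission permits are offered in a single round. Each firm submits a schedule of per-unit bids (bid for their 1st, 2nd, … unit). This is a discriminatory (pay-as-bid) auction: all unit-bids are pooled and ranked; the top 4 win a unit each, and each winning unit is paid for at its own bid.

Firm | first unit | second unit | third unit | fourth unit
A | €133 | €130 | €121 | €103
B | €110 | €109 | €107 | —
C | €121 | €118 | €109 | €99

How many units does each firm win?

All unit-bids, highest first — top 4: 133 (A-1), 130 (A-2), 121 (A-3), 121 (C-1)
Next rejected bid: €118 (not a price — pay-as-bid).
Allocation: A 3, C 1.

A 3, C 1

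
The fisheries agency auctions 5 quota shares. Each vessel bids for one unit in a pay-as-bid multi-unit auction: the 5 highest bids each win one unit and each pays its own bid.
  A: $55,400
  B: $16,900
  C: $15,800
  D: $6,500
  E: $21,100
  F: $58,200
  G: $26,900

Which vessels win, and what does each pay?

Sorting: 58,200 (F), 55,400 (A), 26,900 (G), 21,100 (E), 16,900 (B), 15,800 (C), 6,500 (D)
Top 5: F, A, G, E, B.
Each winner pays its own bid: F $58,200, A $55,400, G $26,900, E $21,100, B $16,900.

F $58,200, A $55,400, G $26,900, E $21,100, B $16,900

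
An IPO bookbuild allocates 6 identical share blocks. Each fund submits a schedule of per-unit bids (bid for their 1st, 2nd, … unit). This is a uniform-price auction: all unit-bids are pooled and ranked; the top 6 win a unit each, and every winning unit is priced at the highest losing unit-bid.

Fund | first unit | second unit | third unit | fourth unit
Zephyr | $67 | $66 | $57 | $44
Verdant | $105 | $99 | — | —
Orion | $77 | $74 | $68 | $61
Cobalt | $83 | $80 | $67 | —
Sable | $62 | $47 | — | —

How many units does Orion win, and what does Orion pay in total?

All unit-bids, highest first — top 6: 105 (Verdant-1), 99 (Verdant-2), 83 (Cobalt-1), 80 (Cobalt-2), 77 (Orion-1), 74 (Orion-2)
The (k+1)-th unit-bid is $68.
Orion wins 2 unit(s) at $68 each.

Orion: 2 units, pays $136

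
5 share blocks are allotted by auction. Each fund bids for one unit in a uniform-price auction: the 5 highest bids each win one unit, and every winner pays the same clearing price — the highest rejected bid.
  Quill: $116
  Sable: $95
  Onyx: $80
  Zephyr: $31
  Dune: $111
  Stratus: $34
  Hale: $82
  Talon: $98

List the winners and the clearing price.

Sorting: 116 (Quill), 111 (Dune), 98 (Talon), 95 (Sable), 82 (Hale), 80 (Onyx), 34 (Stratus), …
The 5 highest are Quill, Dune, Talon, Sable, Hale.
Highest unsuccessful bid: $80 → clearing price.

Quill, Dune, Talon, Sable, Hale; each pays $80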